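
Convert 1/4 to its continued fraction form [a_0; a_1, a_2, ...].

Run the Euclidean algorithm on 1 and 4; the successive quotients are the partial quotients a_0, a_1, ... (each step inverts the fractional part left over by the previous one):
  1 = 0*4 + 1, so a_0 = 0.
  4 = 4*1 + 0, so a_1 = 4.
The remainder reaches 0 after 2 divisions, so the expansion has 2 partial quotients, read off in order.

[0; 4]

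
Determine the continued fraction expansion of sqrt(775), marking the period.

Write x_i = (sqrt(775) + m_i)/d_i with (m_0, d_0) = (0, 1). a_0 = floor(sqrt(775)) = 27, since 27^2 = 729 <= 775 < 784 = 28^2.
Iterate m_{i+1} = d_i*a_i - m_i, d_{i+1} = (775 - m_{i+1}^2)/d_i, a_{i+1} = floor((a_0 + m_{i+1})/d_{i+1}):
  m_1 = 1*27 - 0 = 27, d_1 = (775 - 27^2)/1 = 46/1 = 46, a_1 = floor((27 + 27)/46) = 1.
  m_2 = 46*1 - 27 = 19, d_2 = (775 - 19^2)/46 = 414/46 = 9, a_2 = floor((27 + 19)/9) = 5.
  m_3 = 9*5 - 19 = 26, d_3 = (775 - 26^2)/9 = 99/9 = 11, a_3 = floor((27 + 26)/11) = 4.
  m_4 = 11*4 - 26 = 18, d_4 = (775 - 18^2)/11 = 451/11 = 41, a_4 = floor((27 + 18)/41) = 1.
  m_5 = 41*1 - 18 = 23, d_5 = (775 - 23^2)/41 = 246/41 = 6, a_5 = floor((27 + 23)/6) = 8.
  m_6 = 6*8 - 23 = 25, d_6 = (775 - 25^2)/6 = 150/6 = 25, a_6 = floor((27 + 25)/25) = 2.
  m_7 = 25*2 - 25 = 25, d_7 = (775 - 25^2)/25 = 150/25 = 6, a_7 = floor((27 + 25)/6) = 8.
  m_8 = 6*8 - 25 = 23, d_8 = (775 - 23^2)/6 = 246/6 = 41, a_8 = floor((27 + 23)/41) = 1.
  m_9 = 41*1 - 23 = 18, d_9 = (775 - 18^2)/41 = 451/41 = 11, a_9 = floor((27 + 18)/11) = 4.
  m_10 = 11*4 - 18 = 26, d_10 = (775 - 26^2)/11 = 99/11 = 9, a_10 = floor((27 + 26)/9) = 5.
  m_11 = 9*5 - 26 = 19, d_11 = (775 - 19^2)/9 = 414/9 = 46, a_11 = floor((27 + 19)/46) = 1.
  m_12 = 46*1 - 19 = 27, d_12 = (775 - 27^2)/46 = 46/46 = 1, a_12 = floor((27 + 27)/1) = 54.
  m_13 = 1*54 - 27 = 27, d_13 = (775 - 27^2)/1 = 46/1 = 46: (m_13, d_13) = (m_1, d_1) = (27, 46), so from here the quotients repeat a_1, ..., a_12; the period length is 12.
Hence the expansion of sqrt(775) is a_0 = 27 followed by the repeating block 1, 5, 4, 1, 8, 2, 8, 1, 4, 5, 1, 54 (period 12).

[27; (1, 5, 4, 1, 8, 2, 8, 1, 4, 5, 1, 54)]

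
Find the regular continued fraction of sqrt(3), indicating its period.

Write x_i = (sqrt(3) + m_i)/d_i with (m_0, d_0) = (0, 1). a_0 = floor(sqrt(3)) = 1, since 1^2 = 1 <= 3 < 4 = 2^2.
Iterate m_{i+1} = d_i*a_i - m_i, d_{i+1} = (3 - m_{i+1}^2)/d_i, a_{i+1} = floor((a_0 + m_{i+1})/d_{i+1}):
  m_1 = 1*1 - 0 = 1, d_1 = (3 - 1^2)/1 = 2/1 = 2, a_1 = floor((1 + 1)/2) = 1.
  m_2 = 2*1 - 1 = 1, d_2 = (3 - 1^2)/2 = 2/2 = 1, a_2 = floor((1 + 1)/1) = 2.
  m_3 = 1*2 - 1 = 1, d_3 = (3 - 1^2)/1 = 2/1 = 2: (m_3, d_3) = (m_1, d_1) = (1, 2), so from here the quotients repeat a_1, a_2; the period length is 2.
Hence the expansion of sqrt(3) is a_0 = 1 followed by the repeating block 1, 2 (period 2).

[1; (1, 2)]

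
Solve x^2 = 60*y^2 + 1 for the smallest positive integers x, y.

(x, y) = (31, 4)

First expand sqrt(60) as a continued fraction. With x_i = (sqrt(60) + m_i)/d_i and (m_0, d_0) = (0, 1): a_0 = floor(sqrt(60)) = 7, since 7^2 = 49 <= 60 < 64 = 8^2.
Iterate m_{i+1} = d_i*a_i - m_i, d_{i+1} = (60 - m_{i+1}^2)/d_i, a_{i+1} = floor((a_0 + m_{i+1})/d_{i+1}):
  m_1 = 1*7 - 0 = 7, d_1 = (60 - 7^2)/1 = 11/1 = 11, a_1 = floor((7 + 7)/11) = 1.
  m_2 = 11*1 - 7 = 4, d_2 = (60 - 4^2)/11 = 44/11 = 4, a_2 = floor((7 + 4)/4) = 2.
  m_3 = 4*2 - 4 = 4, d_3 = (60 - 4^2)/4 = 44/4 = 11, a_3 = floor((7 + 4)/11) = 1.
  m_4 = 11*1 - 4 = 7, d_4 = (60 - 7^2)/11 = 11/11 = 1, a_4 = floor((7 + 7)/1) = 14.
  m_5 = 1*14 - 7 = 7, d_5 = (60 - 7^2)/1 = 11/1 = 11: (m_5, d_5) = (m_1, d_1) = (7, 11), so from here the quotients repeat a_1, ..., a_4; the period length is 4.
So sqrt(60) = [7; (1, 2, 1, 14)] with period length k = 4.
k is even, so the fundamental solution of x^2 - 60y^2 = 1 is (p_{k-1}, q_{k-1}) = (p_3, q_3); compute convergents through index 3.
Convergents (p_i = a_i*p_{i-1} + p_{i-2}, q_i = a_i*q_{i-1} + q_{i-2} with p_{-2}=0, p_{-1}=1, q_{-2}=1, q_{-1}=0):
  i=0: a_0=7, p_0 = 7*1 + 0 = 7, q_0 = 7*0 + 1 = 1.
  i=1: a_1=1, p_1 = 1*7 + 1 = 8, q_1 = 1*1 + 0 = 1.
  i=2: a_2=2, p_2 = 2*8 + 7 = 23, q_2 = 2*1 + 1 = 3.
  i=3: a_3=1, p_3 = 1*23 + 8 = 31, q_3 = 1*3 + 1 = 4.
Check: 31^2 - 60*4^2 = 961 - 960 = 1, so (x, y) = (31, 4) solves the equation, and by the theorem it is the least positive solution.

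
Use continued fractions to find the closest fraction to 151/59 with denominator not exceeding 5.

Expand x = 151/59 as a continued fraction with the Euclidean algorithm:
  151 = 2*59 + 33, so a_0 = 2.
  59 = 1*33 + 26, so a_1 = 1.
  33 = 1*26 + 7, so a_2 = 1.
  26 = 3*7 + 5, so a_3 = 3.
  7 = 1*5 + 2, so a_4 = 1.
  5 = 2*2 + 1, so a_5 = 2.
  2 = 2*1 + 0, so a_6 = 2.
so x = [2; 1, 1, 3, 1, 2, 2].
Convergents (p_i = a_i*p_{i-1} + p_{i-2}, q_i = a_i*q_{i-1} + q_{i-2} with p_{-2}=0, p_{-1}=1, q_{-2}=1, q_{-1}=0), until the denominator exceeds 5:
  i=0: a_0=2, p_0 = 2*1 + 0 = 2, q_0 = 2*0 + 1 = 1.
  i=1: a_1=1, p_1 = 1*2 + 1 = 3, q_1 = 1*1 + 0 = 1.
  i=2: a_2=1, p_2 = 1*3 + 2 = 5, q_2 = 1*1 + 1 = 2.
  i=3: a_3=3, p_3 = 3*5 + 3 = 18, q_3 = 3*2 + 1 = 7.
q_3 = 7 > 5, so the last convergent with denominator <= 5 is p_2/q_2 = 5/2.
The closest fraction with denominator <= 5 is either p_2/q_2 or the intermediate fraction (k*p_2 + p_1)/(k*q_2 + q_1) with the largest k >= 1 whose denominator stays <= 5; these approach x as k grows, and every other convergent or intermediate fraction in range is farther away.
Largest k: floor((5 - q_1)/q_2) = floor((5 - 1)/2) = 2.
That gives (2*5 + 3)/(2*2 + 1) = 13/5.
Compare the errors: |x - 5/2| = |151*2 - 5*59|/(59*2) = 7/118, and |x - 13/5| = |151*5 - 13*59|/(59*5) = 12/295.
Cross-multiplying, 12*118 = 1416 < 2065 = 7*295, so 12/295 is smaller: the intermediate fraction 13/5 is closer to x than 5/2.

13/5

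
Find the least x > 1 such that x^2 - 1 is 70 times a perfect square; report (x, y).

(x, y) = (251, 30)

First expand sqrt(70) as a continued fraction. With x_i = (sqrt(70) + m_i)/d_i and (m_0, d_0) = (0, 1): a_0 = floor(sqrt(70)) = 8, since 8^2 = 64 <= 70 < 81 = 9^2.
Iterate m_{i+1} = d_i*a_i - m_i, d_{i+1} = (70 - m_{i+1}^2)/d_i, a_{i+1} = floor((a_0 + m_{i+1})/d_{i+1}):
  m_1 = 1*8 - 0 = 8, d_1 = (70 - 8^2)/1 = 6/1 = 6, a_1 = floor((8 + 8)/6) = 2.
  m_2 = 6*2 - 8 = 4, d_2 = (70 - 4^2)/6 = 54/6 = 9, a_2 = floor((8 + 4)/9) = 1.
  m_3 = 9*1 - 4 = 5, d_3 = (70 - 5^2)/9 = 45/9 = 5, a_3 = floor((8 + 5)/5) = 2.
  m_4 = 5*2 - 5 = 5, d_4 = (70 - 5^2)/5 = 45/5 = 9, a_4 = floor((8 + 5)/9) = 1.
  m_5 = 9*1 - 5 = 4, d_5 = (70 - 4^2)/9 = 54/9 = 6, a_5 = floor((8 + 4)/6) = 2.
  m_6 = 6*2 - 4 = 8, d_6 = (70 - 8^2)/6 = 6/6 = 1, a_6 = floor((8 + 8)/1) = 16.
  m_7 = 1*16 - 8 = 8, d_7 = (70 - 8^2)/1 = 6/1 = 6: (m_7, d_7) = (m_1, d_1) = (8, 6), so from here the quotients repeat a_1, ..., a_6; the period length is 6.
So sqrt(70) = [8; (2, 1, 2, 1, 2, 16)] with period length k = 6.
k is even, so the fundamental solution of x^2 - 70y^2 = 1 is (p_{k-1}, q_{k-1}) = (p_5, q_5); compute convergents through index 5.
Convergents (p_i = a_i*p_{i-1} + p_{i-2}, q_i = a_i*q_{i-1} + q_{i-2} with p_{-2}=0, p_{-1}=1, q_{-2}=1, q_{-1}=0):
  i=0: a_0=8, p_0 = 8*1 + 0 = 8, q_0 = 8*0 + 1 = 1.
  i=1: a_1=2, p_1 = 2*8 + 1 = 17, q_1 = 2*1 + 0 = 2.
  i=2: a_2=1, p_2 = 1*17 + 8 = 25, q_2 = 1*2 + 1 = 3.
  i=3: a_3=2, p_3 = 2*25 + 17 = 67, q_3 = 2*3 + 2 = 8.
  i=4: a_4=1, p_4 = 1*67 + 25 = 92, q_4 = 1*8 + 3 = 11.
  i=5: a_5=2, p_5 = 2*92 + 67 = 251, q_5 = 2*11 + 8 = 30.
Check: 251^2 - 70*30^2 = 63001 - 63000 = 1, so (x, y) = (251, 30) solves the equation, and by the theorem it is the least positive solution.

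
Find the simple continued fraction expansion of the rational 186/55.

[3; 2, 1, 1, 1, 1, 1, 2]

Run the Euclidean algorithm on 186 and 55; the successive quotients are the partial quotients a_0, a_1, ... (each step inverts the fractional part left over by the previous one):
  186 = 3*55 + 21, so a_0 = 3.
  55 = 2*21 + 13, so a_1 = 2.
  21 = 1*13 + 8, so a_2 = 1.
  13 = 1*8 + 5, so a_3 = 1.
  8 = 1*5 + 3, so a_4 = 1.
  5 = 1*3 + 2, so a_5 = 1.
  3 = 1*2 + 1, so a_6 = 1.
  2 = 2*1 + 0, so a_7 = 2.
The remainder reaches 0 after 8 divisions, so the expansion has 8 partial quotients, read off in order.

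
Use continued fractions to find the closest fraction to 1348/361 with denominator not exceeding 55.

183/49

Expand x = 1348/361 as a continued fraction with the Euclidean algorithm:
  1348 = 3*361 + 265, so a_0 = 3.
  361 = 1*265 + 96, so a_1 = 1.
  265 = 2*96 + 73, so a_2 = 2.
  96 = 1*73 + 23, so a_3 = 1.
  73 = 3*23 + 4, so a_4 = 3.
  23 = 5*4 + 3, so a_5 = 5.
  4 = 1*3 + 1, so a_6 = 1.
  3 = 3*1 + 0, so a_7 = 3.
so x = [3; 1, 2, 1, 3, 5, 1, 3].
Convergents (p_i = a_i*p_{i-1} + p_{i-2}, q_i = a_i*q_{i-1} + q_{i-2} with p_{-2}=0, p_{-1}=1, q_{-2}=1, q_{-1}=0), until the denominator exceeds 55:
  i=0: a_0=3, p_0 = 3*1 + 0 = 3, q_0 = 3*0 + 1 = 1.
  i=1: a_1=1, p_1 = 1*3 + 1 = 4, q_1 = 1*1 + 0 = 1.
  i=2: a_2=2, p_2 = 2*4 + 3 = 11, q_2 = 2*1 + 1 = 3.
  i=3: a_3=1, p_3 = 1*11 + 4 = 15, q_3 = 1*3 + 1 = 4.
  i=4: a_4=3, p_4 = 3*15 + 11 = 56, q_4 = 3*4 + 3 = 15.
  i=5: a_5=5, p_5 = 5*56 + 15 = 295, q_5 = 5*15 + 4 = 79.
q_5 = 79 > 55, so the last convergent with denominator <= 55 is p_4/q_4 = 56/15.
The closest fraction with denominator <= 55 is either p_4/q_4 or the intermediate fraction (k*p_4 + p_3)/(k*q_4 + q_3) with the largest k >= 1 whose denominator stays <= 55; these approach x as k grows, and every other convergent or intermediate fraction in range is farther away.
Largest k: floor((55 - q_3)/q_4) = floor((55 - 4)/15) = 3.
That gives (3*56 + 15)/(3*15 + 4) = 183/49.
Compare the errors: |x - 56/15| = |1348*15 - 56*361|/(361*15) = 4/5415, and |x - 183/49| = |1348*49 - 183*361|/(361*49) = 11/17689.
Cross-multiplying, 11*5415 = 59565 < 70756 = 4*17689, so 11/17689 is smaller: the intermediate fraction 183/49 is closer to x than 56/15.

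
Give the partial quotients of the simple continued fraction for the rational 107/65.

Run the Euclidean algorithm on 107 and 65; the successive quotients are the partial quotients a_0, a_1, ... (each step inverts the fractional part left over by the previous one):
  107 = 1*65 + 42, so a_0 = 1.
  65 = 1*42 + 23, so a_1 = 1.
  42 = 1*23 + 19, so a_2 = 1.
  23 = 1*19 + 4, so a_3 = 1.
  19 = 4*4 + 3, so a_4 = 4.
  4 = 1*3 + 1, so a_5 = 1.
  3 = 3*1 + 0, so a_6 = 3.
The remainder reaches 0 after 7 divisions, so the expansion has 7 partial quotients, read off in order.

[1; 1, 1, 1, 4, 1, 3]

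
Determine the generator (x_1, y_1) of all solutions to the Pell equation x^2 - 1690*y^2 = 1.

First expand sqrt(1690) as a continued fraction. With x_i = (sqrt(1690) + m_i)/d_i and (m_0, d_0) = (0, 1): a_0 = floor(sqrt(1690)) = 41, since 41^2 = 1681 <= 1690 < 1764 = 42^2.
Iterate m_{i+1} = d_i*a_i - m_i, d_{i+1} = (1690 - m_{i+1}^2)/d_i, a_{i+1} = floor((a_0 + m_{i+1})/d_{i+1}):
  m_1 = 1*41 - 0 = 41, d_1 = (1690 - 41^2)/1 = 9/1 = 9, a_1 = floor((41 + 41)/9) = 9.
  m_2 = 9*9 - 41 = 40, d_2 = (1690 - 40^2)/9 = 90/9 = 10, a_2 = floor((41 + 40)/10) = 8.
  m_3 = 10*8 - 40 = 40, d_3 = (1690 - 40^2)/10 = 90/10 = 9, a_3 = floor((41 + 40)/9) = 9.
  m_4 = 9*9 - 40 = 41, d_4 = (1690 - 41^2)/9 = 9/9 = 1, a_4 = floor((41 + 41)/1) = 82.
  m_5 = 1*82 - 41 = 41, d_5 = (1690 - 41^2)/1 = 9/1 = 9: (m_5, d_5) = (m_1, d_1) = (41, 9), so from here the quotients repeat a_1, ..., a_4; the period length is 4.
So sqrt(1690) = [41; (9, 8, 9, 82)] with period length k = 4.
k is even, so the fundamental solution of x^2 - 1690y^2 = 1 is (p_{k-1}, q_{k-1}) = (p_3, q_3); compute convergents through index 3.
Convergents (p_i = a_i*p_{i-1} + p_{i-2}, q_i = a_i*q_{i-1} + q_{i-2} with p_{-2}=0, p_{-1}=1, q_{-2}=1, q_{-1}=0):
  i=0: a_0=41, p_0 = 41*1 + 0 = 41, q_0 = 41*0 + 1 = 1.
  i=1: a_1=9, p_1 = 9*41 + 1 = 370, q_1 = 9*1 + 0 = 9.
  i=2: a_2=8, p_2 = 8*370 + 41 = 3001, q_2 = 8*9 + 1 = 73.
  i=3: a_3=9, p_3 = 9*3001 + 370 = 27379, q_3 = 9*73 + 9 = 666.
Check: 27379^2 - 1690*666^2 = 749609641 - 749609640 = 1, so (x, y) = (27379, 666) solves the equation, and by the theorem it is the least positive solution.

(x, y) = (27379, 666)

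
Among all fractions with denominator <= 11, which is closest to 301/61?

54/11

Expand x = 301/61 as a continued fraction with the Euclidean algorithm:
  301 = 4*61 + 57, so a_0 = 4.
  61 = 1*57 + 4, so a_1 = 1.
  57 = 14*4 + 1, so a_2 = 14.
  4 = 4*1 + 0, so a_3 = 4.
so x = [4; 1, 14, 4].
Convergents (p_i = a_i*p_{i-1} + p_{i-2}, q_i = a_i*q_{i-1} + q_{i-2} with p_{-2}=0, p_{-1}=1, q_{-2}=1, q_{-1}=0), until the denominator exceeds 11:
  i=0: a_0=4, p_0 = 4*1 + 0 = 4, q_0 = 4*0 + 1 = 1.
  i=1: a_1=1, p_1 = 1*4 + 1 = 5, q_1 = 1*1 + 0 = 1.
  i=2: a_2=14, p_2 = 14*5 + 4 = 74, q_2 = 14*1 + 1 = 15.
q_2 = 15 > 11, so the last convergent with denominator <= 11 is p_1/q_1 = 5/1.
The closest fraction with denominator <= 11 is either p_1/q_1 or the intermediate fraction (k*p_1 + p_0)/(k*q_1 + q_0) with the largest k >= 1 whose denominator stays <= 11; these approach x as k grows, and every other convergent or intermediate fraction in range is farther away.
Largest k: floor((11 - q_0)/q_1) = floor((11 - 1)/1) = 10.
That gives (10*5 + 4)/(10*1 + 1) = 54/11.
Compare the errors: |x - 5/1| = |301*1 - 5*61|/(61*1) = 4/61, and |x - 54/11| = |301*11 - 54*61|/(61*11) = 17/671.
Cross-multiplying, 17*61 = 1037 < 2684 = 4*671, so 17/671 is smaller: the intermediate fraction 54/11 is closer to x than 5/1.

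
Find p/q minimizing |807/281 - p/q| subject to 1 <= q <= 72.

Expand x = 807/281 as a continued fraction with the Euclidean algorithm:
  807 = 2*281 + 245, so a_0 = 2.
  281 = 1*245 + 36, so a_1 = 1.
  245 = 6*36 + 29, so a_2 = 6.
  36 = 1*29 + 7, so a_3 = 1.
  29 = 4*7 + 1, so a_4 = 4.
  7 = 7*1 + 0, so a_5 = 7.
so x = [2; 1, 6, 1, 4, 7].
Convergents (p_i = a_i*p_{i-1} + p_{i-2}, q_i = a_i*q_{i-1} + q_{i-2} with p_{-2}=0, p_{-1}=1, q_{-2}=1, q_{-1}=0), until the denominator exceeds 72:
  i=0: a_0=2, p_0 = 2*1 + 0 = 2, q_0 = 2*0 + 1 = 1.
  i=1: a_1=1, p_1 = 1*2 + 1 = 3, q_1 = 1*1 + 0 = 1.
  i=2: a_2=6, p_2 = 6*3 + 2 = 20, q_2 = 6*1 + 1 = 7.
  i=3: a_3=1, p_3 = 1*20 + 3 = 23, q_3 = 1*7 + 1 = 8.
  i=4: a_4=4, p_4 = 4*23 + 20 = 112, q_4 = 4*8 + 7 = 39.
  i=5: a_5=7, p_5 = 7*112 + 23 = 807, q_5 = 7*39 + 8 = 281.
q_5 = 281 > 72, so the last convergent with denominator <= 72 is p_4/q_4 = 112/39.
The closest fraction with denominator <= 72 is either p_4/q_4 or the intermediate fraction (k*p_4 + p_3)/(k*q_4 + q_3) with the largest k >= 1 whose denominator stays <= 72; these approach x as k grows, and every other convergent or intermediate fraction in range is farther away.
Largest k: floor((72 - q_3)/q_4) = floor((72 - 8)/39) = 1.
That gives (1*112 + 23)/(1*39 + 8) = 135/47.
Compare the errors: |x - 112/39| = |807*39 - 112*281|/(281*39) = 1/10959, and |x - 135/47| = |807*47 - 135*281|/(281*47) = 6/13207.
Cross-multiplying, 1*13207 = 13207 < 65754 = 6*10959, so 1/10959 is smaller: the convergent 112/39 is closer to x than 135/47.

112/39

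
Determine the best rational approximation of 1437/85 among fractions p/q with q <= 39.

Expand x = 1437/85 as a continued fraction with the Euclidean algorithm:
  1437 = 16*85 + 77, so a_0 = 16.
  85 = 1*77 + 8, so a_1 = 1.
  77 = 9*8 + 5, so a_2 = 9.
  8 = 1*5 + 3, so a_3 = 1.
  5 = 1*3 + 2, so a_4 = 1.
  3 = 1*2 + 1, so a_5 = 1.
  2 = 2*1 + 0, so a_6 = 2.
so x = [16; 1, 9, 1, 1, 1, 2].
Convergents (p_i = a_i*p_{i-1} + p_{i-2}, q_i = a_i*q_{i-1} + q_{i-2} with p_{-2}=0, p_{-1}=1, q_{-2}=1, q_{-1}=0), until the denominator exceeds 39:
  i=0: a_0=16, p_0 = 16*1 + 0 = 16, q_0 = 16*0 + 1 = 1.
  i=1: a_1=1, p_1 = 1*16 + 1 = 17, q_1 = 1*1 + 0 = 1.
  i=2: a_2=9, p_2 = 9*17 + 16 = 169, q_2 = 9*1 + 1 = 10.
  i=3: a_3=1, p_3 = 1*169 + 17 = 186, q_3 = 1*10 + 1 = 11.
  i=4: a_4=1, p_4 = 1*186 + 169 = 355, q_4 = 1*11 + 10 = 21.
  i=5: a_5=1, p_5 = 1*355 + 186 = 541, q_5 = 1*21 + 11 = 32.
  i=6: a_6=2, p_6 = 2*541 + 355 = 1437, q_6 = 2*32 + 21 = 85.
q_6 = 85 > 39, so the last convergent with denominator <= 39 is p_5/q_5 = 541/32.
The closest fraction with denominator <= 39 is either p_5/q_5 or the intermediate fraction (k*p_5 + p_4)/(k*q_5 + q_4) with the largest k >= 1 whose denominator stays <= 39; these approach x as k grows, and every other convergent or intermediate fraction in range is farther away.
Largest k: floor((39 - q_4)/q_5) = floor((39 - 21)/32) = 0.
Since k = 0, no intermediate fraction beyond p_5/q_5 has denominator <= 39, so the convergent 541/32 is the closest (its error is |1437*32 - 541*85|/(85*32) = 1/2720).

541/32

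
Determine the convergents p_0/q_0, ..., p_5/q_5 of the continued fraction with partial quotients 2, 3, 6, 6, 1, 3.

2/1, 7/3, 44/19, 271/117, 315/136, 1216/525

Using the convergent recurrence p_i = a_i*p_{i-1} + p_{i-2}, q_i = a_i*q_{i-1} + q_{i-2} with p_{-2}=0, p_{-1}=1, q_{-2}=1, q_{-1}=0:
  i=0: a_0=2, p_0 = 2*1 + 0 = 2, q_0 = 2*0 + 1 = 1.
  i=1: a_1=3, p_1 = 3*2 + 1 = 7, q_1 = 3*1 + 0 = 3.
  i=2: a_2=6, p_2 = 6*7 + 2 = 44, q_2 = 6*3 + 1 = 19.
  i=3: a_3=6, p_3 = 6*44 + 7 = 271, q_3 = 6*19 + 3 = 117.
  i=4: a_4=1, p_4 = 1*271 + 44 = 315, q_4 = 1*117 + 19 = 136.
  i=5: a_5=3, p_5 = 3*315 + 271 = 1216, q_5 = 3*136 + 117 = 525.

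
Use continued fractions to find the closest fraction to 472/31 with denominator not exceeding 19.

137/9

Expand x = 472/31 as a continued fraction with the Euclidean algorithm:
  472 = 15*31 + 7, so a_0 = 15.
  31 = 4*7 + 3, so a_1 = 4.
  7 = 2*3 + 1, so a_2 = 2.
  3 = 3*1 + 0, so a_3 = 3.
so x = [15; 4, 2, 3].
Convergents (p_i = a_i*p_{i-1} + p_{i-2}, q_i = a_i*q_{i-1} + q_{i-2} with p_{-2}=0, p_{-1}=1, q_{-2}=1, q_{-1}=0), until the denominator exceeds 19:
  i=0: a_0=15, p_0 = 15*1 + 0 = 15, q_0 = 15*0 + 1 = 1.
  i=1: a_1=4, p_1 = 4*15 + 1 = 61, q_1 = 4*1 + 0 = 4.
  i=2: a_2=2, p_2 = 2*61 + 15 = 137, q_2 = 2*4 + 1 = 9.
  i=3: a_3=3, p_3 = 3*137 + 61 = 472, q_3 = 3*9 + 4 = 31.
q_3 = 31 > 19, so the last convergent with denominator <= 19 is p_2/q_2 = 137/9.
The closest fraction with denominator <= 19 is either p_2/q_2 or the intermediate fraction (k*p_2 + p_1)/(k*q_2 + q_1) with the largest k >= 1 whose denominator stays <= 19; these approach x as k grows, and every other convergent or intermediate fraction in range is farther away.
Largest k: floor((19 - q_1)/q_2) = floor((19 - 4)/9) = 1.
That gives (1*137 + 61)/(1*9 + 4) = 198/13.
Compare the errors: |x - 137/9| = |472*9 - 137*31|/(31*9) = 1/279, and |x - 198/13| = |472*13 - 198*31|/(31*13) = 2/403.
Cross-multiplying, 1*403 = 403 < 558 = 2*279, so 1/279 is smaller: the convergent 137/9 is closer to x than 198/13.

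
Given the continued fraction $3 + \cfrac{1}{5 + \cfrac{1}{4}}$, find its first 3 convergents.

3/1, 16/5, 67/21

Using the convergent recurrence p_i = a_i*p_{i-1} + p_{i-2}, q_i = a_i*q_{i-1} + q_{i-2} with p_{-2}=0, p_{-1}=1, q_{-2}=1, q_{-1}=0:
  i=0: a_0=3, p_0 = 3*1 + 0 = 3, q_0 = 3*0 + 1 = 1.
  i=1: a_1=5, p_1 = 5*3 + 1 = 16, q_1 = 5*1 + 0 = 5.
  i=2: a_2=4, p_2 = 4*16 + 3 = 67, q_2 = 4*5 + 1 = 21.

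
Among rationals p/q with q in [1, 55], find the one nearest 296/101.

Expand x = 296/101 as a continued fraction with the Euclidean algorithm:
  296 = 2*101 + 94, so a_0 = 2.
  101 = 1*94 + 7, so a_1 = 1.
  94 = 13*7 + 3, so a_2 = 13.
  7 = 2*3 + 1, so a_3 = 2.
  3 = 3*1 + 0, so a_4 = 3.
so x = [2; 1, 13, 2, 3].
Convergents (p_i = a_i*p_{i-1} + p_{i-2}, q_i = a_i*q_{i-1} + q_{i-2} with p_{-2}=0, p_{-1}=1, q_{-2}=1, q_{-1}=0), until the denominator exceeds 55:
  i=0: a_0=2, p_0 = 2*1 + 0 = 2, q_0 = 2*0 + 1 = 1.
  i=1: a_1=1, p_1 = 1*2 + 1 = 3, q_1 = 1*1 + 0 = 1.
  i=2: a_2=13, p_2 = 13*3 + 2 = 41, q_2 = 13*1 + 1 = 14.
  i=3: a_3=2, p_3 = 2*41 + 3 = 85, q_3 = 2*14 + 1 = 29.
  i=4: a_4=3, p_4 = 3*85 + 41 = 296, q_4 = 3*29 + 14 = 101.
q_4 = 101 > 55, so the last convergent with denominator <= 55 is p_3/q_3 = 85/29.
The closest fraction with denominator <= 55 is either p_3/q_3 or the intermediate fraction (k*p_3 + p_2)/(k*q_3 + q_2) with the largest k >= 1 whose denominator stays <= 55; these approach x as k grows, and every other convergent or intermediate fraction in range is farther away.
Largest k: floor((55 - q_2)/q_3) = floor((55 - 14)/29) = 1.
That gives (1*85 + 41)/(1*29 + 14) = 126/43.
Compare the errors: |x - 85/29| = |296*29 - 85*101|/(101*29) = 1/2929, and |x - 126/43| = |296*43 - 126*101|/(101*43) = 2/4343.
Cross-multiplying, 1*4343 = 4343 < 5858 = 2*2929, so 1/2929 is smaller: the convergent 85/29 is closer to x than 126/43.

85/29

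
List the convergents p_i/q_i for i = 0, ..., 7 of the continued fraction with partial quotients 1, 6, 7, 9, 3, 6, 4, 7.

1/1, 7/6, 50/43, 457/393, 1421/1222, 8983/7725, 37353/32122, 270454/232579

Using the convergent recurrence p_i = a_i*p_{i-1} + p_{i-2}, q_i = a_i*q_{i-1} + q_{i-2} with p_{-2}=0, p_{-1}=1, q_{-2}=1, q_{-1}=0:
  i=0: a_0=1, p_0 = 1*1 + 0 = 1, q_0 = 1*0 + 1 = 1.
  i=1: a_1=6, p_1 = 6*1 + 1 = 7, q_1 = 6*1 + 0 = 6.
  i=2: a_2=7, p_2 = 7*7 + 1 = 50, q_2 = 7*6 + 1 = 43.
  i=3: a_3=9, p_3 = 9*50 + 7 = 457, q_3 = 9*43 + 6 = 393.
  i=4: a_4=3, p_4 = 3*457 + 50 = 1421, q_4 = 3*393 + 43 = 1222.
  i=5: a_5=6, p_5 = 6*1421 + 457 = 8983, q_5 = 6*1222 + 393 = 7725.
  i=6: a_6=4, p_6 = 4*8983 + 1421 = 37353, q_6 = 4*7725 + 1222 = 32122.
  i=7: a_7=7, p_7 = 7*37353 + 8983 = 270454, q_7 = 7*32122 + 7725 = 232579.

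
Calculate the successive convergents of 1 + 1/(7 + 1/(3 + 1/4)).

Using the convergent recurrence p_i = a_i*p_{i-1} + p_{i-2}, q_i = a_i*q_{i-1} + q_{i-2} with p_{-2}=0, p_{-1}=1, q_{-2}=1, q_{-1}=0:
  i=0: a_0=1, p_0 = 1*1 + 0 = 1, q_0 = 1*0 + 1 = 1.
  i=1: a_1=7, p_1 = 7*1 + 1 = 8, q_1 = 7*1 + 0 = 7.
  i=2: a_2=3, p_2 = 3*8 + 1 = 25, q_2 = 3*7 + 1 = 22.
  i=3: a_3=4, p_3 = 4*25 + 8 = 108, q_3 = 4*22 + 7 = 95.

1/1, 8/7, 25/22, 108/95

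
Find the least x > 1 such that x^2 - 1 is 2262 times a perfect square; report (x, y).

(x, y) = (97499, 2050)

First expand sqrt(2262) as a continued fraction. With x_i = (sqrt(2262) + m_i)/d_i and (m_0, d_0) = (0, 1): a_0 = floor(sqrt(2262)) = 47, since 47^2 = 2209 <= 2262 < 2304 = 48^2.
Iterate m_{i+1} = d_i*a_i - m_i, d_{i+1} = (2262 - m_{i+1}^2)/d_i, a_{i+1} = floor((a_0 + m_{i+1})/d_{i+1}):
  m_1 = 1*47 - 0 = 47, d_1 = (2262 - 47^2)/1 = 53/1 = 53, a_1 = floor((47 + 47)/53) = 1.
  m_2 = 53*1 - 47 = 6, d_2 = (2262 - 6^2)/53 = 2226/53 = 42, a_2 = floor((47 + 6)/42) = 1.
  m_3 = 42*1 - 6 = 36, d_3 = (2262 - 36^2)/42 = 966/42 = 23, a_3 = floor((47 + 36)/23) = 3.
  m_4 = 23*3 - 36 = 33, d_4 = (2262 - 33^2)/23 = 1173/23 = 51, a_4 = floor((47 + 33)/51) = 1.
  m_5 = 51*1 - 33 = 18, d_5 = (2262 - 18^2)/51 = 1938/51 = 38, a_5 = floor((47 + 18)/38) = 1.
  m_6 = 38*1 - 18 = 20, d_6 = (2262 - 20^2)/38 = 1862/38 = 49, a_6 = floor((47 + 20)/49) = 1.
  m_7 = 49*1 - 20 = 29, d_7 = (2262 - 29^2)/49 = 1421/49 = 29, a_7 = floor((47 + 29)/29) = 2.
  m_8 = 29*2 - 29 = 29, d_8 = (2262 - 29^2)/29 = 1421/29 = 49, a_8 = floor((47 + 29)/49) = 1.
  m_9 = 49*1 - 29 = 20, d_9 = (2262 - 20^2)/49 = 1862/49 = 38, a_9 = floor((47 + 20)/38) = 1.
  m_10 = 38*1 - 20 = 18, d_10 = (2262 - 18^2)/38 = 1938/38 = 51, a_10 = floor((47 + 18)/51) = 1.
  m_11 = 51*1 - 18 = 33, d_11 = (2262 - 33^2)/51 = 1173/51 = 23, a_11 = floor((47 + 33)/23) = 3.
  m_12 = 23*3 - 33 = 36, d_12 = (2262 - 36^2)/23 = 966/23 = 42, a_12 = floor((47 + 36)/42) = 1.
  m_13 = 42*1 - 36 = 6, d_13 = (2262 - 6^2)/42 = 2226/42 = 53, a_13 = floor((47 + 6)/53) = 1.
  m_14 = 53*1 - 6 = 47, d_14 = (2262 - 47^2)/53 = 53/53 = 1, a_14 = floor((47 + 47)/1) = 94.
  m_15 = 1*94 - 47 = 47, d_15 = (2262 - 47^2)/1 = 53/1 = 53: (m_15, d_15) = (m_1, d_1) = (47, 53), so from here the quotients repeat a_1, ..., a_14; the period length is 14.
So sqrt(2262) = [47; (1, 1, 3, 1, 1, 1, 2, 1, 1, 1, 3, 1, 1, 94)] with period length k = 14.
k is even, so the fundamental solution of x^2 - 2262y^2 = 1 is (p_{k-1}, q_{k-1}) = (p_13, q_13); compute convergents through index 13.
Convergents (p_i = a_i*p_{i-1} + p_{i-2}, q_i = a_i*q_{i-1} + q_{i-2} with p_{-2}=0, p_{-1}=1, q_{-2}=1, q_{-1}=0):
  i=0: a_0=47, p_0 = 47*1 + 0 = 47, q_0 = 47*0 + 1 = 1.
  i=1: a_1=1, p_1 = 1*47 + 1 = 48, q_1 = 1*1 + 0 = 1.
  i=2: a_2=1, p_2 = 1*48 + 47 = 95, q_2 = 1*1 + 1 = 2.
  i=3: a_3=3, p_3 = 3*95 + 48 = 333, q_3 = 3*2 + 1 = 7.
  i=4: a_4=1, p_4 = 1*333 + 95 = 428, q_4 = 1*7 + 2 = 9.
  i=5: a_5=1, p_5 = 1*428 + 333 = 761, q_5 = 1*9 + 7 = 16.
  i=6: a_6=1, p_6 = 1*761 + 428 = 1189, q_6 = 1*16 + 9 = 25.
  i=7: a_7=2, p_7 = 2*1189 + 761 = 3139, q_7 = 2*25 + 16 = 66.
  i=8: a_8=1, p_8 = 1*3139 + 1189 = 4328, q_8 = 1*66 + 25 = 91.
  i=9: a_9=1, p_9 = 1*4328 + 3139 = 7467, q_9 = 1*91 + 66 = 157.
  i=10: a_10=1, p_10 = 1*7467 + 4328 = 11795, q_10 = 1*157 + 91 = 248.
  i=11: a_11=3, p_11 = 3*11795 + 7467 = 42852, q_11 = 3*248 + 157 = 901.
  i=12: a_12=1, p_12 = 1*42852 + 11795 = 54647, q_12 = 1*901 + 248 = 1149.
  i=13: a_13=1, p_13 = 1*54647 + 42852 = 97499, q_13 = 1*1149 + 901 = 2050.
Check: 97499^2 - 2262*2050^2 = 9506055001 - 9506055000 = 1, so (x, y) = (97499, 2050) solves the equation, and by the theorem it is the least positive solution.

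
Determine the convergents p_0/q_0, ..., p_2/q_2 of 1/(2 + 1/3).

Using the convergent recurrence p_i = a_i*p_{i-1} + p_{i-2}, q_i = a_i*q_{i-1} + q_{i-2} with p_{-2}=0, p_{-1}=1, q_{-2}=1, q_{-1}=0:
  i=0: a_0=0, p_0 = 0*1 + 0 = 0, q_0 = 0*0 + 1 = 1.
  i=1: a_1=2, p_1 = 2*0 + 1 = 1, q_1 = 2*1 + 0 = 2.
  i=2: a_2=3, p_2 = 3*1 + 0 = 3, q_2 = 3*2 + 1 = 7.

0/1, 1/2, 3/7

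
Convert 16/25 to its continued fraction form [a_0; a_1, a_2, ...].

[0; 1, 1, 1, 3, 2]

Run the Euclidean algorithm on 16 and 25; the successive quotients are the partial quotients a_0, a_1, ... (each step inverts the fractional part left over by the previous one):
  16 = 0*25 + 16, so a_0 = 0.
  25 = 1*16 + 9, so a_1 = 1.
  16 = 1*9 + 7, so a_2 = 1.
  9 = 1*7 + 2, so a_3 = 1.
  7 = 3*2 + 1, so a_4 = 3.
  2 = 2*1 + 0, so a_5 = 2.
The remainder reaches 0 after 6 divisions, so the expansion has 6 partial quotients, read off in order.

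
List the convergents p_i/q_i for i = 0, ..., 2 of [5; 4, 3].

5/1, 21/4, 68/13

Using the convergent recurrence p_i = a_i*p_{i-1} + p_{i-2}, q_i = a_i*q_{i-1} + q_{i-2} with p_{-2}=0, p_{-1}=1, q_{-2}=1, q_{-1}=0:
  i=0: a_0=5, p_0 = 5*1 + 0 = 5, q_0 = 5*0 + 1 = 1.
  i=1: a_1=4, p_1 = 4*5 + 1 = 21, q_1 = 4*1 + 0 = 4.
  i=2: a_2=3, p_2 = 3*21 + 5 = 68, q_2 = 3*4 + 1 = 13.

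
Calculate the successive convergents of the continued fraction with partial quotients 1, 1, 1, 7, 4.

1/1, 2/1, 3/2, 23/15, 95/62

Using the convergent recurrence p_i = a_i*p_{i-1} + p_{i-2}, q_i = a_i*q_{i-1} + q_{i-2} with p_{-2}=0, p_{-1}=1, q_{-2}=1, q_{-1}=0:
  i=0: a_0=1, p_0 = 1*1 + 0 = 1, q_0 = 1*0 + 1 = 1.
  i=1: a_1=1, p_1 = 1*1 + 1 = 2, q_1 = 1*1 + 0 = 1.
  i=2: a_2=1, p_2 = 1*2 + 1 = 3, q_2 = 1*1 + 1 = 2.
  i=3: a_3=7, p_3 = 7*3 + 2 = 23, q_3 = 7*2 + 1 = 15.
  i=4: a_4=4, p_4 = 4*23 + 3 = 95, q_4 = 4*15 + 2 = 62.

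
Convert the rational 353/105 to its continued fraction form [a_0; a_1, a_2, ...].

Run the Euclidean algorithm on 353 and 105; the successive quotients are the partial quotients a_0, a_1, ... (each step inverts the fractional part left over by the previous one):
  353 = 3*105 + 38, so a_0 = 3.
  105 = 2*38 + 29, so a_1 = 2.
  38 = 1*29 + 9, so a_2 = 1.
  29 = 3*9 + 2, so a_3 = 3.
  9 = 4*2 + 1, so a_4 = 4.
  2 = 2*1 + 0, so a_5 = 2.
The remainder reaches 0 after 6 divisions, so the expansion has 6 partial quotients, read off in order.

[3; 2, 1, 3, 4, 2]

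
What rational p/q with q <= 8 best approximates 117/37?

19/6

Expand x = 117/37 as a continued fraction with the Euclidean algorithm:
  117 = 3*37 + 6, so a_0 = 3.
  37 = 6*6 + 1, so a_1 = 6.
  6 = 6*1 + 0, so a_2 = 6.
so x = [3; 6, 6].
Convergents (p_i = a_i*p_{i-1} + p_{i-2}, q_i = a_i*q_{i-1} + q_{i-2} with p_{-2}=0, p_{-1}=1, q_{-2}=1, q_{-1}=0), until the denominator exceeds 8:
  i=0: a_0=3, p_0 = 3*1 + 0 = 3, q_0 = 3*0 + 1 = 1.
  i=1: a_1=6, p_1 = 6*3 + 1 = 19, q_1 = 6*1 + 0 = 6.
  i=2: a_2=6, p_2 = 6*19 + 3 = 117, q_2 = 6*6 + 1 = 37.
q_2 = 37 > 8, so the last convergent with denominator <= 8 is p_1/q_1 = 19/6.
The closest fraction with denominator <= 8 is either p_1/q_1 or the intermediate fraction (k*p_1 + p_0)/(k*q_1 + q_0) with the largest k >= 1 whose denominator stays <= 8; these approach x as k grows, and every other convergent or intermediate fraction in range is farther away.
Largest k: floor((8 - q_0)/q_1) = floor((8 - 1)/6) = 1.
That gives (1*19 + 3)/(1*6 + 1) = 22/7.
Compare the errors: |x - 19/6| = |117*6 - 19*37|/(37*6) = 1/222, and |x - 22/7| = |117*7 - 22*37|/(37*7) = 5/259.
Cross-multiplying, 1*259 = 259 < 1110 = 5*222, so 1/222 is smaller: the convergent 19/6 is closer to x than 22/7.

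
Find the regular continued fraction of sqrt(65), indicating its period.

Write x_i = (sqrt(65) + m_i)/d_i with (m_0, d_0) = (0, 1). a_0 = floor(sqrt(65)) = 8, since 8^2 = 64 <= 65 < 81 = 9^2.
Iterate m_{i+1} = d_i*a_i - m_i, d_{i+1} = (65 - m_{i+1}^2)/d_i, a_{i+1} = floor((a_0 + m_{i+1})/d_{i+1}):
  m_1 = 1*8 - 0 = 8, d_1 = (65 - 8^2)/1 = 1/1 = 1, a_1 = floor((8 + 8)/1) = 16.
  m_2 = 1*16 - 8 = 8, d_2 = (65 - 8^2)/1 = 1/1 = 1: (m_2, d_2) = (m_1, d_1) = (8, 1), so from here the quotient a_1 repeats; the period length is 1.
Hence the expansion of sqrt(65) is a_0 = 8 followed by the repeating block 16 (period 1).

[8; (16)]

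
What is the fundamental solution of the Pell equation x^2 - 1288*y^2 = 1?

(x, y) = (323, 9)

First expand sqrt(1288) as a continued fraction. With x_i = (sqrt(1288) + m_i)/d_i and (m_0, d_0) = (0, 1): a_0 = floor(sqrt(1288)) = 35, since 35^2 = 1225 <= 1288 < 1296 = 36^2.
Iterate m_{i+1} = d_i*a_i - m_i, d_{i+1} = (1288 - m_{i+1}^2)/d_i, a_{i+1} = floor((a_0 + m_{i+1})/d_{i+1}):
  m_1 = 1*35 - 0 = 35, d_1 = (1288 - 35^2)/1 = 63/1 = 63, a_1 = floor((35 + 35)/63) = 1.
  m_2 = 63*1 - 35 = 28, d_2 = (1288 - 28^2)/63 = 504/63 = 8, a_2 = floor((35 + 28)/8) = 7.
  m_3 = 8*7 - 28 = 28, d_3 = (1288 - 28^2)/8 = 504/8 = 63, a_3 = floor((35 + 28)/63) = 1.
  m_4 = 63*1 - 28 = 35, d_4 = (1288 - 35^2)/63 = 63/63 = 1, a_4 = floor((35 + 35)/1) = 70.
  m_5 = 1*70 - 35 = 35, d_5 = (1288 - 35^2)/1 = 63/1 = 63: (m_5, d_5) = (m_1, d_1) = (35, 63), so from here the quotients repeat a_1, ..., a_4; the period length is 4.
So sqrt(1288) = [35; (1, 7, 1, 70)] with period length k = 4.
k is even, so the fundamental solution of x^2 - 1288y^2 = 1 is (p_{k-1}, q_{k-1}) = (p_3, q_3); compute convergents through index 3.
Convergents (p_i = a_i*p_{i-1} + p_{i-2}, q_i = a_i*q_{i-1} + q_{i-2} with p_{-2}=0, p_{-1}=1, q_{-2}=1, q_{-1}=0):
  i=0: a_0=35, p_0 = 35*1 + 0 = 35, q_0 = 35*0 + 1 = 1.
  i=1: a_1=1, p_1 = 1*35 + 1 = 36, q_1 = 1*1 + 0 = 1.
  i=2: a_2=7, p_2 = 7*36 + 35 = 287, q_2 = 7*1 + 1 = 8.
  i=3: a_3=1, p_3 = 1*287 + 36 = 323, q_3 = 1*8 + 1 = 9.
Check: 323^2 - 1288*9^2 = 104329 - 104328 = 1, so (x, y) = (323, 9) solves the equation, and by the theorem it is the least positive solution.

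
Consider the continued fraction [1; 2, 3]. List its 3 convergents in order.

Using the convergent recurrence p_i = a_i*p_{i-1} + p_{i-2}, q_i = a_i*q_{i-1} + q_{i-2} with p_{-2}=0, p_{-1}=1, q_{-2}=1, q_{-1}=0:
  i=0: a_0=1, p_0 = 1*1 + 0 = 1, q_0 = 1*0 + 1 = 1.
  i=1: a_1=2, p_1 = 2*1 + 1 = 3, q_1 = 2*1 + 0 = 2.
  i=2: a_2=3, p_2 = 3*3 + 1 = 10, q_2 = 3*2 + 1 = 7.

1/1, 3/2, 10/7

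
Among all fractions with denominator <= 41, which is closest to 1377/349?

146/37

Expand x = 1377/349 as a continued fraction with the Euclidean algorithm:
  1377 = 3*349 + 330, so a_0 = 3.
  349 = 1*330 + 19, so a_1 = 1.
  330 = 17*19 + 7, so a_2 = 17.
  19 = 2*7 + 5, so a_3 = 2.
  7 = 1*5 + 2, so a_4 = 1.
  5 = 2*2 + 1, so a_5 = 2.
  2 = 2*1 + 0, so a_6 = 2.
so x = [3; 1, 17, 2, 1, 2, 2].
Convergents (p_i = a_i*p_{i-1} + p_{i-2}, q_i = a_i*q_{i-1} + q_{i-2} with p_{-2}=0, p_{-1}=1, q_{-2}=1, q_{-1}=0), until the denominator exceeds 41:
  i=0: a_0=3, p_0 = 3*1 + 0 = 3, q_0 = 3*0 + 1 = 1.
  i=1: a_1=1, p_1 = 1*3 + 1 = 4, q_1 = 1*1 + 0 = 1.
  i=2: a_2=17, p_2 = 17*4 + 3 = 71, q_2 = 17*1 + 1 = 18.
  i=3: a_3=2, p_3 = 2*71 + 4 = 146, q_3 = 2*18 + 1 = 37.
  i=4: a_4=1, p_4 = 1*146 + 71 = 217, q_4 = 1*37 + 18 = 55.
q_4 = 55 > 41, so the last convergent with denominator <= 41 is p_3/q_3 = 146/37.
The closest fraction with denominator <= 41 is either p_3/q_3 or the intermediate fraction (k*p_3 + p_2)/(k*q_3 + q_2) with the largest k >= 1 whose denominator stays <= 41; these approach x as k grows, and every other convergent or intermediate fraction in range is farther away.
Largest k: floor((41 - q_2)/q_3) = floor((41 - 18)/37) = 0.
Since k = 0, no intermediate fraction beyond p_3/q_3 has denominator <= 41, so the convergent 146/37 is the closest (its error is |1377*37 - 146*349|/(349*37) = 5/12913).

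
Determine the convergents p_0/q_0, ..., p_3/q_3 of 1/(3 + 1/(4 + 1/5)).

0/1, 1/3, 4/13, 21/68

Using the convergent recurrence p_i = a_i*p_{i-1} + p_{i-2}, q_i = a_i*q_{i-1} + q_{i-2} with p_{-2}=0, p_{-1}=1, q_{-2}=1, q_{-1}=0:
  i=0: a_0=0, p_0 = 0*1 + 0 = 0, q_0 = 0*0 + 1 = 1.
  i=1: a_1=3, p_1 = 3*0 + 1 = 1, q_1 = 3*1 + 0 = 3.
  i=2: a_2=4, p_2 = 4*1 + 0 = 4, q_2 = 4*3 + 1 = 13.
  i=3: a_3=5, p_3 = 5*4 + 1 = 21, q_3 = 5*13 + 3 = 68.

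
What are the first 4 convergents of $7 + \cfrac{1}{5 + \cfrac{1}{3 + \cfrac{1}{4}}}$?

Using the convergent recurrence p_i = a_i*p_{i-1} + p_{i-2}, q_i = a_i*q_{i-1} + q_{i-2} with p_{-2}=0, p_{-1}=1, q_{-2}=1, q_{-1}=0:
  i=0: a_0=7, p_0 = 7*1 + 0 = 7, q_0 = 7*0 + 1 = 1.
  i=1: a_1=5, p_1 = 5*7 + 1 = 36, q_1 = 5*1 + 0 = 5.
  i=2: a_2=3, p_2 = 3*36 + 7 = 115, q_2 = 3*5 + 1 = 16.
  i=3: a_3=4, p_3 = 4*115 + 36 = 496, q_3 = 4*16 + 5 = 69.

7/1, 36/5, 115/16, 496/69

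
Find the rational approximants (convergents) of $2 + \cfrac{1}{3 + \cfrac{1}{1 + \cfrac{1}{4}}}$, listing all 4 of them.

Using the convergent recurrence p_i = a_i*p_{i-1} + p_{i-2}, q_i = a_i*q_{i-1} + q_{i-2} with p_{-2}=0, p_{-1}=1, q_{-2}=1, q_{-1}=0:
  i=0: a_0=2, p_0 = 2*1 + 0 = 2, q_0 = 2*0 + 1 = 1.
  i=1: a_1=3, p_1 = 3*2 + 1 = 7, q_1 = 3*1 + 0 = 3.
  i=2: a_2=1, p_2 = 1*7 + 2 = 9, q_2 = 1*3 + 1 = 4.
  i=3: a_3=4, p_3 = 4*9 + 7 = 43, q_3 = 4*4 + 3 = 19.

2/1, 7/3, 9/4, 43/19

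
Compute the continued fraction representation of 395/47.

[8; 2, 2, 9]

Run the Euclidean algorithm on 395 and 47; the successive quotients are the partial quotients a_0, a_1, ... (each step inverts the fractional part left over by the previous one):
  395 = 8*47 + 19, so a_0 = 8.
  47 = 2*19 + 9, so a_1 = 2.
  19 = 2*9 + 1, so a_2 = 2.
  9 = 9*1 + 0, so a_3 = 9.
The remainder reaches 0 after 4 divisions, so the expansion has 4 partial quotients, read off in order.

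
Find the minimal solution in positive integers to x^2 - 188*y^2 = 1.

(x, y) = (4607, 336)

First expand sqrt(188) as a continued fraction. With x_i = (sqrt(188) + m_i)/d_i and (m_0, d_0) = (0, 1): a_0 = floor(sqrt(188)) = 13, since 13^2 = 169 <= 188 < 196 = 14^2.
Iterate m_{i+1} = d_i*a_i - m_i, d_{i+1} = (188 - m_{i+1}^2)/d_i, a_{i+1} = floor((a_0 + m_{i+1})/d_{i+1}):
  m_1 = 1*13 - 0 = 13, d_1 = (188 - 13^2)/1 = 19/1 = 19, a_1 = floor((13 + 13)/19) = 1.
  m_2 = 19*1 - 13 = 6, d_2 = (188 - 6^2)/19 = 152/19 = 8, a_2 = floor((13 + 6)/8) = 2.
  m_3 = 8*2 - 6 = 10, d_3 = (188 - 10^2)/8 = 88/8 = 11, a_3 = floor((13 + 10)/11) = 2.
  m_4 = 11*2 - 10 = 12, d_4 = (188 - 12^2)/11 = 44/11 = 4, a_4 = floor((13 + 12)/4) = 6.
  m_5 = 4*6 - 12 = 12, d_5 = (188 - 12^2)/4 = 44/4 = 11, a_5 = floor((13 + 12)/11) = 2.
  m_6 = 11*2 - 12 = 10, d_6 = (188 - 10^2)/11 = 88/11 = 8, a_6 = floor((13 + 10)/8) = 2.
  m_7 = 8*2 - 10 = 6, d_7 = (188 - 6^2)/8 = 152/8 = 19, a_7 = floor((13 + 6)/19) = 1.
  m_8 = 19*1 - 6 = 13, d_8 = (188 - 13^2)/19 = 19/19 = 1, a_8 = floor((13 + 13)/1) = 26.
  m_9 = 1*26 - 13 = 13, d_9 = (188 - 13^2)/1 = 19/1 = 19: (m_9, d_9) = (m_1, d_1) = (13, 19), so from here the quotients repeat a_1, ..., a_8; the period length is 8.
So sqrt(188) = [13; (1, 2, 2, 6, 2, 2, 1, 26)] with period length k = 8.
k is even, so the fundamental solution of x^2 - 188y^2 = 1 is (p_{k-1}, q_{k-1}) = (p_7, q_7); compute convergents through index 7.
Convergents (p_i = a_i*p_{i-1} + p_{i-2}, q_i = a_i*q_{i-1} + q_{i-2} with p_{-2}=0, p_{-1}=1, q_{-2}=1, q_{-1}=0):
  i=0: a_0=13, p_0 = 13*1 + 0 = 13, q_0 = 13*0 + 1 = 1.
  i=1: a_1=1, p_1 = 1*13 + 1 = 14, q_1 = 1*1 + 0 = 1.
  i=2: a_2=2, p_2 = 2*14 + 13 = 41, q_2 = 2*1 + 1 = 3.
  i=3: a_3=2, p_3 = 2*41 + 14 = 96, q_3 = 2*3 + 1 = 7.
  i=4: a_4=6, p_4 = 6*96 + 41 = 617, q_4 = 6*7 + 3 = 45.
  i=5: a_5=2, p_5 = 2*617 + 96 = 1330, q_5 = 2*45 + 7 = 97.
  i=6: a_6=2, p_6 = 2*1330 + 617 = 3277, q_6 = 2*97 + 45 = 239.
  i=7: a_7=1, p_7 = 1*3277 + 1330 = 4607, q_7 = 1*239 + 97 = 336.
Check: 4607^2 - 188*336^2 = 21224449 - 21224448 = 1, so (x, y) = (4607, 336) solves the equation, and by the theorem it is the least positive solution.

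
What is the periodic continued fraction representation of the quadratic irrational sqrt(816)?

Write x_i = (sqrt(816) + m_i)/d_i with (m_0, d_0) = (0, 1). a_0 = floor(sqrt(816)) = 28, since 28^2 = 784 <= 816 < 841 = 29^2.
Iterate m_{i+1} = d_i*a_i - m_i, d_{i+1} = (816 - m_{i+1}^2)/d_i, a_{i+1} = floor((a_0 + m_{i+1})/d_{i+1}):
  m_1 = 1*28 - 0 = 28, d_1 = (816 - 28^2)/1 = 32/1 = 32, a_1 = floor((28 + 28)/32) = 1.
  m_2 = 32*1 - 28 = 4, d_2 = (816 - 4^2)/32 = 800/32 = 25, a_2 = floor((28 + 4)/25) = 1.
  m_3 = 25*1 - 4 = 21, d_3 = (816 - 21^2)/25 = 375/25 = 15, a_3 = floor((28 + 21)/15) = 3.
  m_4 = 15*3 - 21 = 24, d_4 = (816 - 24^2)/15 = 240/15 = 16, a_4 = floor((28 + 24)/16) = 3.
  m_5 = 16*3 - 24 = 24, d_5 = (816 - 24^2)/16 = 240/16 = 15, a_5 = floor((28 + 24)/15) = 3.
  m_6 = 15*3 - 24 = 21, d_6 = (816 - 21^2)/15 = 375/15 = 25, a_6 = floor((28 + 21)/25) = 1.
  m_7 = 25*1 - 21 = 4, d_7 = (816 - 4^2)/25 = 800/25 = 32, a_7 = floor((28 + 4)/32) = 1.
  m_8 = 32*1 - 4 = 28, d_8 = (816 - 28^2)/32 = 32/32 = 1, a_8 = floor((28 + 28)/1) = 56.
  m_9 = 1*56 - 28 = 28, d_9 = (816 - 28^2)/1 = 32/1 = 32: (m_9, d_9) = (m_1, d_1) = (28, 32), so from here the quotients repeat a_1, ..., a_8; the period length is 8.
Hence the expansion of sqrt(816) is a_0 = 28 followed by the repeating block 1, 1, 3, 3, 3, 1, 1, 56 (period 8).

[28; (1, 1, 3, 3, 3, 1, 1, 56)]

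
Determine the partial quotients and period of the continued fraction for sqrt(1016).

Write x_i = (sqrt(1016) + m_i)/d_i with (m_0, d_0) = (0, 1). a_0 = floor(sqrt(1016)) = 31, since 31^2 = 961 <= 1016 < 1024 = 32^2.
Iterate m_{i+1} = d_i*a_i - m_i, d_{i+1} = (1016 - m_{i+1}^2)/d_i, a_{i+1} = floor((a_0 + m_{i+1})/d_{i+1}):
  m_1 = 1*31 - 0 = 31, d_1 = (1016 - 31^2)/1 = 55/1 = 55, a_1 = floor((31 + 31)/55) = 1.
  m_2 = 55*1 - 31 = 24, d_2 = (1016 - 24^2)/55 = 440/55 = 8, a_2 = floor((31 + 24)/8) = 6.
  m_3 = 8*6 - 24 = 24, d_3 = (1016 - 24^2)/8 = 440/8 = 55, a_3 = floor((31 + 24)/55) = 1.
  m_4 = 55*1 - 24 = 31, d_4 = (1016 - 31^2)/55 = 55/55 = 1, a_4 = floor((31 + 31)/1) = 62.
  m_5 = 1*62 - 31 = 31, d_5 = (1016 - 31^2)/1 = 55/1 = 55: (m_5, d_5) = (m_1, d_1) = (31, 55), so from here the quotients repeat a_1, ..., a_4; the period length is 4.
Hence the expansion of sqrt(1016) is a_0 = 31 followed by the repeating block 1, 6, 1, 62 (period 4).

[31; (1, 6, 1, 62)]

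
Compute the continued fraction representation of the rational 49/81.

Run the Euclidean algorithm on 49 and 81; the successive quotients are the partial quotients a_0, a_1, ... (each step inverts the fractional part left over by the previous one):
  49 = 0*81 + 49, so a_0 = 0.
  81 = 1*49 + 32, so a_1 = 1.
  49 = 1*32 + 17, so a_2 = 1.
  32 = 1*17 + 15, so a_3 = 1.
  17 = 1*15 + 2, so a_4 = 1.
  15 = 7*2 + 1, so a_5 = 7.
  2 = 2*1 + 0, so a_6 = 2.
The remainder reaches 0 after 7 divisions, so the expansion has 7 partial quotients, read off in order.

[0; 1, 1, 1, 1, 7, 2]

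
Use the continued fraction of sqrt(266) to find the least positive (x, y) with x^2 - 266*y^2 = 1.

First expand sqrt(266) as a continued fraction. With x_i = (sqrt(266) + m_i)/d_i and (m_0, d_0) = (0, 1): a_0 = floor(sqrt(266)) = 16, since 16^2 = 256 <= 266 < 289 = 17^2.
Iterate m_{i+1} = d_i*a_i - m_i, d_{i+1} = (266 - m_{i+1}^2)/d_i, a_{i+1} = floor((a_0 + m_{i+1})/d_{i+1}):
  m_1 = 1*16 - 0 = 16, d_1 = (266 - 16^2)/1 = 10/1 = 10, a_1 = floor((16 + 16)/10) = 3.
  m_2 = 10*3 - 16 = 14, d_2 = (266 - 14^2)/10 = 70/10 = 7, a_2 = floor((16 + 14)/7) = 4.
  m_3 = 7*4 - 14 = 14, d_3 = (266 - 14^2)/7 = 70/7 = 10, a_3 = floor((16 + 14)/10) = 3.
  m_4 = 10*3 - 14 = 16, d_4 = (266 - 16^2)/10 = 10/10 = 1, a_4 = floor((16 + 16)/1) = 32.
  m_5 = 1*32 - 16 = 16, d_5 = (266 - 16^2)/1 = 10/1 = 10: (m_5, d_5) = (m_1, d_1) = (16, 10), so from here the quotients repeat a_1, ..., a_4; the period length is 4.
So sqrt(266) = [16; (3, 4, 3, 32)] with period length k = 4.
k is even, so the fundamental solution of x^2 - 266y^2 = 1 is (p_{k-1}, q_{k-1}) = (p_3, q_3); compute convergents through index 3.
Convergents (p_i = a_i*p_{i-1} + p_{i-2}, q_i = a_i*q_{i-1} + q_{i-2} with p_{-2}=0, p_{-1}=1, q_{-2}=1, q_{-1}=0):
  i=0: a_0=16, p_0 = 16*1 + 0 = 16, q_0 = 16*0 + 1 = 1.
  i=1: a_1=3, p_1 = 3*16 + 1 = 49, q_1 = 3*1 + 0 = 3.
  i=2: a_2=4, p_2 = 4*49 + 16 = 212, q_2 = 4*3 + 1 = 13.
  i=3: a_3=3, p_3 = 3*212 + 49 = 685, q_3 = 3*13 + 3 = 42.
Check: 685^2 - 266*42^2 = 469225 - 469224 = 1, so (x, y) = (685, 42) solves the equation, and by the theorem it is the least positive solution.

(x, y) = (685, 42)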